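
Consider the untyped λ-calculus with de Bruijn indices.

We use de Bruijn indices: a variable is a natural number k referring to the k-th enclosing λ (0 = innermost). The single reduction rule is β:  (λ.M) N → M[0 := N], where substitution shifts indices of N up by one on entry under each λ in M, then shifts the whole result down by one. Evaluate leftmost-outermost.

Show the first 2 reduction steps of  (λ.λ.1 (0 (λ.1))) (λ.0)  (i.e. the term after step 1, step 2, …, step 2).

Answer: after 2 steps: λ.0 (λ.1)

Reduction:
  start: (λ.λ.1 (0 (λ.1))) (λ.0)
  →1  λ.(λ.0) (0 (λ.1))
  →2  λ.0 (λ.1)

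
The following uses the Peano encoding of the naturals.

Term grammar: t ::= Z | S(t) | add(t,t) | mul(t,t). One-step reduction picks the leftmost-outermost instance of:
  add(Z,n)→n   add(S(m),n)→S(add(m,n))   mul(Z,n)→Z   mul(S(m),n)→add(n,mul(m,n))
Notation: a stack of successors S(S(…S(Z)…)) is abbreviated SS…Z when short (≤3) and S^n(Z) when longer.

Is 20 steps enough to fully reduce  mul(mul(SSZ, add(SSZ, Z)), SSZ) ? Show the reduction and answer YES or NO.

Answer: NO — after 20 steps the term is S(S(S(S(S(add(SZ, mul(add(add(SZ, Z), mul(Z, add(SSZ, Z))), SSZ))))))), not yet normal

Derivation:
  start: mul(mul(SSZ, add(SSZ, Z)), SSZ)
  step 1: mul(add(add(SSZ, Z), mul(SZ, add(SSZ, Z))), SSZ)
  step 2: mul(add(S(add(SZ, Z)), mul(SZ, add(SSZ, Z))), SSZ)
  step 3: mul(S(add(add(SZ, Z), mul(SZ, add(SSZ, Z)))), SSZ)
  step 4: add(SSZ, mul(add(add(SZ, Z), mul(SZ, add(SSZ, Z))), SSZ))
  step 5: S(add(SZ, mul(add(add(SZ, Z), mul(SZ, add(SSZ, Z))), SSZ)))
  step 6: S(S(add(Z, mul(add(add(SZ, Z), mul(SZ, add(SSZ, Z))), SSZ))))
  step 7: S(S(mul(add(add(SZ, Z), mul(SZ, add(SSZ, Z))), SSZ)))
  step 8: S(S(mul(add(S(add(Z, Z)), mul(SZ, add(SSZ, Z))), SSZ)))
  step 9: S(S(mul(S(add(add(Z, Z), mul(SZ, add(SSZ, Z)))), SSZ)))
  step 10: S(S(add(SSZ, mul(add(add(Z, Z), mul(SZ, add(SSZ, Z))), SSZ))))
  step 11: S(S(S(add(SZ, mul(add(add(Z, Z), mul(SZ, add(SSZ, Z))), SSZ)))))
  step 12: S(S(S(S(add(Z, mul(add(add(Z, Z), mul(SZ, add(SSZ, Z))), SSZ))))))
  step 13: S(S(S(S(mul(add(add(Z, Z), mul(SZ, add(SSZ, Z))), SSZ)))))
  step 14: S(S(S(S(mul(add(Z, mul(SZ, add(SSZ, Z))), SSZ)))))
  step 15: S(S(S(S(mul(mul(SZ, add(SSZ, Z)), SSZ)))))
  step 16: S(S(S(S(mul(add(add(SSZ, Z), mul(Z, add(SSZ, Z))), SSZ)))))
  step 17: S(S(S(S(mul(add(S(add(SZ, Z)), mul(Z, add(SSZ, Z))), SSZ)))))
  step 18: S(S(S(S(mul(S(add(add(SZ, Z), mul(Z, add(SSZ, Z)))), SSZ)))))
  step 19: S(S(S(S(add(SSZ, mul(add(add(SZ, Z), mul(Z, add(SSZ, Z))), SSZ))))))
  step 20: S(S(S(S(S(add(SZ, mul(add(add(SZ, Z), mul(Z, add(SSZ, Z))), SSZ)))))))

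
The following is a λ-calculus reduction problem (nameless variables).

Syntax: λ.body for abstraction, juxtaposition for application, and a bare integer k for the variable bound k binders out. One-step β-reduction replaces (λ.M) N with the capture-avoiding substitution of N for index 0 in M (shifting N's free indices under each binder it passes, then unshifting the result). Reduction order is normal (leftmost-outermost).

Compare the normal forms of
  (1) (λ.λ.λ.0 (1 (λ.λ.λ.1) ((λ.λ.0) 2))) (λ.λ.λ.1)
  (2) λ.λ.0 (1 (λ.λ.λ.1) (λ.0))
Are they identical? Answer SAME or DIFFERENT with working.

Term A:
  start: (λ.λ.λ.0 (1 (λ.λ.λ.1) ((λ.λ.0) 2))) (λ.λ.λ.1)
  [1] λ.λ.0 (1 (λ.λ.λ.1) ((λ.λ.0) (λ.λ.λ.1)))
  [2] λ.λ.0 (1 (λ.λ.λ.1) (λ.0))

Term B:
  start: λ.λ.0 (1 (λ.λ.λ.1) (λ.0))

Answer: SAME — A ⇓ λ.λ.0 (1 (λ.λ.λ.1) (λ.0)), B ⇓ λ.λ.0 (1 (λ.λ.λ.1) (λ.0))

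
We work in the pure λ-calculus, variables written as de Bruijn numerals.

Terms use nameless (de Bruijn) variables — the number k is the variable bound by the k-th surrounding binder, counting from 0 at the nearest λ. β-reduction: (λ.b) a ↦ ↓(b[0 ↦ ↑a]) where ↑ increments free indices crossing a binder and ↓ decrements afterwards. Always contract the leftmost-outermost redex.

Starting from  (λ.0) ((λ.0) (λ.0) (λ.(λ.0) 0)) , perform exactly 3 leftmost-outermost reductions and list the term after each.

  start: (λ.0) ((λ.0) (λ.0) (λ.(λ.0) 0))
  [1] (λ.0) (λ.0) (λ.(λ.0) 0)
  [2] (λ.0) (λ.(λ.0) 0)
  [3] λ.(λ.0) 0

Answer: after 3 steps: λ.(λ.0) 0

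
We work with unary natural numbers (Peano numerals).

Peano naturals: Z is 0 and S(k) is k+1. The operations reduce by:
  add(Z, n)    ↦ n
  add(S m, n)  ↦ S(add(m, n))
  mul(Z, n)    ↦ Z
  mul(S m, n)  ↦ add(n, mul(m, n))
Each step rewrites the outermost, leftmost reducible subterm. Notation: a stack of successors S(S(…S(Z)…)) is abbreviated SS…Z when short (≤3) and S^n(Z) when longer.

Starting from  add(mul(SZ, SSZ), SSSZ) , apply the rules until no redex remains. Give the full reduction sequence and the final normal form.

  start: add(mul(SZ, SSZ), SSSZ)
  [1] add(add(SSZ, mul(Z, SSZ)), SSSZ)
  [2] add(S(add(SZ, mul(Z, SSZ))), SSSZ)
  [3] S(add(add(SZ, mul(Z, SSZ)), SSSZ))
  [4] S(add(S(add(Z, mul(Z, SSZ))), SSSZ))
  [5] S(S(add(add(Z, mul(Z, SSZ)), SSSZ)))
  [6] S(S(add(mul(Z, SSZ), SSSZ)))
  [7] S(S(add(Z, SSSZ)))
  [8] S^5(Z)

Answer: normal form = S^5(Z)  (in 8 steps)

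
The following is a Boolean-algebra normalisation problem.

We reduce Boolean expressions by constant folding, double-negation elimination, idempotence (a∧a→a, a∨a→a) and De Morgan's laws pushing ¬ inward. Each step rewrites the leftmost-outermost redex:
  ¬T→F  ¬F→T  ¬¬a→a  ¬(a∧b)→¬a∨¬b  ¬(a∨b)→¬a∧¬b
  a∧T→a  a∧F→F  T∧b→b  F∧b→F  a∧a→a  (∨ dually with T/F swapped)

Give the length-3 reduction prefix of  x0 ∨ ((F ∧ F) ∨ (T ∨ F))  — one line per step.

  start: x0 ∨ ((F ∧ F) ∨ (T ∨ F))
  [1] x0 ∨ (F ∨ (T ∨ F))
  [2] x0 ∨ (T ∨ F)
  [3] x0 ∨ T

Answer: after 3 steps: x0 ∨ T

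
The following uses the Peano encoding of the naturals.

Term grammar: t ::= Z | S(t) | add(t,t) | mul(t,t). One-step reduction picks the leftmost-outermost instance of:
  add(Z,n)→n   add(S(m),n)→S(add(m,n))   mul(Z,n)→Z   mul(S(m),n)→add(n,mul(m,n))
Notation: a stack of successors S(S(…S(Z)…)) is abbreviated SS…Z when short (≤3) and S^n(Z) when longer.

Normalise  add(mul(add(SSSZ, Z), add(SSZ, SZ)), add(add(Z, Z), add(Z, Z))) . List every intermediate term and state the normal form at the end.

  start: add(mul(add(SSSZ, Z), add(SSZ, SZ)), add(add(Z, Z), add(Z, Z)))
  [1] add(mul(S(add(SSZ, Z)), add(SSZ, SZ)), add(add(Z, Z), add(Z, Z)))
  [2] add(add(add(SSZ, SZ), mul(add(SSZ, Z), add(SSZ, SZ))), add(add(Z, Z), add(Z, Z)))
  [3] add(add(S(add(SZ, SZ)), mul(add(SSZ, Z), add(SSZ, SZ))), add(add(Z, Z), add(Z, Z)))
  [4] add(S(add(add(SZ, SZ), mul(add(SSZ, Z), add(SSZ, SZ)))), add(add(Z, Z), add(Z, Z)))
  [5] S(add(add(add(SZ, SZ), mul(add(SSZ, Z), add(SSZ, SZ))), add(add(Z, Z), add(Z, Z))))
  [6] S(add(add(S(add(Z, SZ)), mul(add(SSZ, Z), add(SSZ, SZ))), add(add(Z, Z), add(Z, Z))))
  [7] S(add(S(add(add(Z, SZ), mul(add(SSZ, Z), add(SSZ, SZ)))), add(add(Z, Z), add(Z, Z))))
  [8] S(S(add(add(add(Z, SZ), mul(add(SSZ, Z), add(SSZ, SZ))), add(add(Z, Z), add(Z, Z)))))
  [9] S(S(add(add(SZ, mul(add(SSZ, Z), add(SSZ, SZ))), add(add(Z, Z), add(Z, Z)))))
  [10] S(S(add(S(add(Z, mul(add(SSZ, Z), add(SSZ, SZ)))), add(add(Z, Z), add(Z, Z)))))
  [11] S(S(S(add(add(Z, mul(add(SSZ, Z), add(SSZ, SZ))), add(add(Z, Z), add(Z, Z))))))
  [12] S(S(S(add(mul(add(SSZ, Z), add(SSZ, SZ)), add(add(Z, Z), add(Z, Z))))))
  [13] S(S(S(add(mul(S(add(SZ, Z)), add(SSZ, SZ)), add(add(Z, Z), add(Z, Z))))))
  [14] S(S(S(add(add(add(SSZ, SZ), mul(add(SZ, Z), add(SSZ, SZ))), add(add(Z, Z), add(Z, Z))))))
  [15] S(S(S(add(add(S(add(SZ, SZ)), mul(add(SZ, Z), add(SSZ, SZ))), add(add(Z, Z), add(Z, Z))))))
  [16] S(S(S(add(S(add(add(SZ, SZ), mul(add(SZ, Z), add(SSZ, SZ)))), add(add(Z, Z), add(Z, Z))))))
  [17] S(S(S(S(add(add(add(SZ, SZ), mul(add(SZ, Z), add(SSZ, SZ))), add(add(Z, Z), add(Z, Z)))))))
  [18] S(S(S(S(add(add(S(add(Z, SZ)), mul(add(SZ, Z), add(SSZ, SZ))), add(add(Z, Z), add(Z, Z)))))))
  [19] S(S(S(S(add(S(add(add(Z, SZ), mul(add(SZ, Z), add(SSZ, SZ)))), add(add(Z, Z), add(Z, Z)))))))
  [20] S(S(S(S(S(add(add(add(Z, SZ), mul(add(SZ, Z), add(SSZ, SZ))), add(add(Z, Z), add(Z, Z))))))))
  [21] S(S(S(S(S(add(add(SZ, mul(add(SZ, Z), add(SSZ, SZ))), add(add(Z, Z), add(Z, Z))))))))
  [22] S(S(S(S(S(add(S(add(Z, mul(add(SZ, Z), add(SSZ, SZ)))), add(add(Z, Z), add(Z, Z))))))))
  [23] S(S(S(S(S(S(add(add(Z, mul(add(SZ, Z), add(SSZ, SZ))), add(add(Z, Z), add(Z, Z)))))))))
  [24] S(S(S(S(S(S(add(mul(add(SZ, Z), add(SSZ, SZ)), add(add(Z, Z), add(Z, Z)))))))))
  [25] S(S(S(S(S(S(add(mul(S(add(Z, Z)), add(SSZ, SZ)), add(add(Z, Z), add(Z, Z)))))))))
  [26] S(S(S(S(S(S(add(add(add(SSZ, SZ), mul(add(Z, Z), add(SSZ, SZ))), add(add(Z, Z), add(Z, Z)))))))))
  [27] S(S(S(S(S(S(add(add(S(add(SZ, SZ)), mul(add(Z, Z), add(SSZ, SZ))), add(add(Z, Z), add(Z, Z)))))))))
  [28] S(S(S(S(S(S(add(S(add(add(SZ, SZ), mul(add(Z, Z), add(SSZ, SZ)))), add(add(Z, Z), add(Z, Z)))))))))
  [29] S(S(S(S(S(S(S(add(add(add(SZ, SZ), mul(add(Z, Z), add(SSZ, SZ))), add(add(Z, Z), add(Z, Z))))))))))
  [30] S(S(S(S(S(S(S(add(add(S(add(Z, SZ)), mul(add(Z, Z), add(SSZ, SZ))), add(add(Z, Z), add(Z, Z))))))))))
  [31] S(S(S(S(S(S(S(add(S(add(add(Z, SZ), mul(add(Z, Z), add(SSZ, SZ)))), add(add(Z, Z), add(Z, Z))))))))))
  [32] S(S(S(S(S(S(S(S(add(add(add(Z, SZ), mul(add(Z, Z), add(SSZ, SZ))), add(add(Z, Z), add(Z, Z)))))))))))
  [33] S(S(S(S(S(S(S(S(add(add(SZ, mul(add(Z, Z), add(SSZ, SZ))), add(add(Z, Z), add(Z, Z)))))))))))
  [34] S(S(S(S(S(S(S(S(add(S(add(Z, mul(add(Z, Z), add(SSZ, SZ)))), add(add(Z, Z), add(Z, Z)))))))))))
  [35] S(S(S(S(S(S(S(S(S(add(add(Z, mul(add(Z, Z), add(SSZ, SZ))), add(add(Z, Z), add(Z, Z))))))))))))
  [36] S(S(S(S(S(S(S(S(S(add(mul(add(Z, Z), add(SSZ, SZ)), add(add(Z, Z), add(Z, Z))))))))))))
  [37] S(S(S(S(S(S(S(S(S(add(mul(Z, add(SSZ, SZ)), add(add(Z, Z), add(Z, Z))))))))))))
  [38] S(S(S(S(S(S(S(S(S(add(Z, add(add(Z, Z), add(Z, Z))))))))))))
  [39] S(S(S(S(S(S(S(S(S(add(add(Z, Z), add(Z, Z)))))))))))
  [40] S(S(S(S(S(S(S(S(S(add(Z, add(Z, Z)))))))))))
  [41] S(S(S(S(S(S(S(S(S(add(Z, Z))))))))))
  [42] S^9(Z)

Answer: normal form = S^9(Z)  (in 42 steps)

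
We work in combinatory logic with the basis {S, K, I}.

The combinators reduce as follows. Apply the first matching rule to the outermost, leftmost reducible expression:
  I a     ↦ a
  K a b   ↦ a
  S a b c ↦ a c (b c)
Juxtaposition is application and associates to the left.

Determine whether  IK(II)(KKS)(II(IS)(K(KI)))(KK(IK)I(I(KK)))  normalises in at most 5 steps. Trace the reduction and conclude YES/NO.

  start: IK(II)(KKS)(II(IS)(K(KI)))(KK(IK)I(I(KK)))
  [1] K(II)(KKS)(II(IS)(K(KI)))(KK(IK)I(I(KK)))
  [2] II(II(IS)(K(KI)))(KK(IK)I(I(KK)))
  [3] I(II(IS)(K(KI)))(KK(IK)I(I(KK)))
  [4] II(IS)(K(KI))(KK(IK)I(I(KK)))
  [5] I(IS)(K(KI))(KK(IK)I(I(KK)))

Answer: NO — after 5 steps the term is I(IS)(K(KI))(KK(IK)I(I(KK))), not yet normal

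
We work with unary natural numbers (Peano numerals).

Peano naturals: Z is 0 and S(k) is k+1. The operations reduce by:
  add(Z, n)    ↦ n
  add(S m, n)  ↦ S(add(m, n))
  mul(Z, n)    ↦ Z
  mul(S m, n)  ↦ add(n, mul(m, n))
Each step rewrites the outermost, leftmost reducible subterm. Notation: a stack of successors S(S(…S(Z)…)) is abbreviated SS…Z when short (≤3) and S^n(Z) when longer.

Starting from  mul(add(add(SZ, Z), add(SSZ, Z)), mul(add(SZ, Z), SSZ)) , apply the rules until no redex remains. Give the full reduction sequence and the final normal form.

  start: mul(add(add(SZ, Z), add(SSZ, Z)), mul(add(SZ, Z), SSZ))
  step 1: mul(add(S(add(Z, Z)), add(SSZ, Z)), mul(add(SZ, Z), SSZ))
  step 2: mul(S(add(add(Z, Z), add(SSZ, Z))), mul(add(SZ, Z), SSZ))
  step 3: add(mul(add(SZ, Z), SSZ), mul(add(add(Z, Z), add(SSZ, Z)), mul(add(SZ, Z), SSZ)))
  step 4: add(mul(S(add(Z, Z)), SSZ), mul(add(add(Z, Z), add(SSZ, Z)), mul(add(SZ, Z), SSZ)))
  step 5: add(add(SSZ, mul(add(Z, Z), SSZ)), mul(add(add(Z, Z), add(SSZ, Z)), mul(add(SZ, Z), SSZ)))
  step 6: add(S(add(SZ, mul(add(Z, Z), SSZ))), mul(add(add(Z, Z), add(SSZ, Z)), mul(add(SZ, Z), SSZ)))
  step 7: S(add(add(SZ, mul(add(Z, Z), SSZ)), mul(add(add(Z, Z), add(SSZ, Z)), mul(add(SZ, Z), SSZ))))
  step 8: S(add(S(add(Z, mul(add(Z, Z), SSZ))), mul(add(add(Z, Z), add(SSZ, Z)), mul(add(SZ, Z), SSZ))))
  step 9: S(S(add(add(Z, mul(add(Z, Z), SSZ)), mul(add(add(Z, Z), add(SSZ, Z)), mul(add(SZ, Z), SSZ)))))
  step 10: S(S(add(mul(add(Z, Z), SSZ), mul(add(add(Z, Z), add(SSZ, Z)), mul(add(SZ, Z), SSZ)))))
  step 11: S(S(add(mul(Z, SSZ), mul(add(add(Z, Z), add(SSZ, Z)), mul(add(SZ, Z), SSZ)))))
  step 12: S(S(add(Z, mul(add(add(Z, Z), add(SSZ, Z)), mul(add(SZ, Z), SSZ)))))
  step 13: S(S(mul(add(add(Z, Z), add(SSZ, Z)), mul(add(SZ, Z), SSZ))))
  step 14: S(S(mul(add(Z, add(SSZ, Z)), mul(add(SZ, Z), SSZ))))
  step 15: S(S(mul(add(SSZ, Z), mul(add(SZ, Z), SSZ))))
  step 16: S(S(mul(S(add(SZ, Z)), mul(add(SZ, Z), SSZ))))
  step 17: S(S(add(mul(add(SZ, Z), SSZ), mul(add(SZ, Z), mul(add(SZ, Z), SSZ)))))
  step 18: S(S(add(mul(S(add(Z, Z)), SSZ), mul(add(SZ, Z), mul(add(SZ, Z), SSZ)))))
  step 19: S(S(add(add(SSZ, mul(add(Z, Z), SSZ)), mul(add(SZ, Z), mul(add(SZ, Z), SSZ)))))
  step 20: S(S(add(S(add(SZ, mul(add(Z, Z), SSZ))), mul(add(SZ, Z), mul(add(SZ, Z), SSZ)))))
  step 21: S(S(S(add(add(SZ, mul(add(Z, Z), SSZ)), mul(add(SZ, Z), mul(add(SZ, Z), SSZ))))))
  step 22: S(S(S(add(S(add(Z, mul(add(Z, Z), SSZ))), mul(add(SZ, Z), mul(add(SZ, Z), SSZ))))))
  step 23: S(S(S(S(add(add(Z, mul(add(Z, Z), SSZ)), mul(add(SZ, Z), mul(add(SZ, Z), SSZ)))))))
  step 24: S(S(S(S(add(mul(add(Z, Z), SSZ), mul(add(SZ, Z), mul(add(SZ, Z), SSZ)))))))
  step 25: S(S(S(S(add(mul(Z, SSZ), mul(add(SZ, Z), mul(add(SZ, Z), SSZ)))))))
  step 26: S(S(S(S(add(Z, mul(add(SZ, Z), mul(add(SZ, Z), SSZ)))))))
  step 27: S(S(S(S(mul(add(SZ, Z), mul(add(SZ, Z), SSZ))))))
  step 28: S(S(S(S(mul(S(add(Z, Z)), mul(add(SZ, Z), SSZ))))))
  step 29: S(S(S(S(add(mul(add(SZ, Z), SSZ), mul(add(Z, Z), mul(add(SZ, Z), SSZ)))))))
  step 30: S(S(S(S(add(mul(S(add(Z, Z)), SSZ), mul(add(Z, Z), mul(add(SZ, Z), SSZ)))))))
  step 31: S(S(S(S(add(add(SSZ, mul(add(Z, Z), SSZ)), mul(add(Z, Z), mul(add(SZ, Z), SSZ)))))))
  step 32: S(S(S(S(add(S(add(SZ, mul(add(Z, Z), SSZ))), mul(add(Z, Z), mul(add(SZ, Z), SSZ)))))))
  step 33: S(S(S(S(S(add(add(SZ, mul(add(Z, Z), SSZ)), mul(add(Z, Z), mul(add(SZ, Z), SSZ))))))))
  step 34: S(S(S(S(S(add(S(add(Z, mul(add(Z, Z), SSZ))), mul(add(Z, Z), mul(add(SZ, Z), SSZ))))))))
  step 35: S(S(S(S(S(S(add(add(Z, mul(add(Z, Z), SSZ)), mul(add(Z, Z), mul(add(SZ, Z), SSZ)))))))))
  step 36: S(S(S(S(S(S(add(mul(add(Z, Z), SSZ), mul(add(Z, Z), mul(add(SZ, Z), SSZ)))))))))
  step 37: S(S(S(S(S(S(add(mul(Z, SSZ), mul(add(Z, Z), mul(add(SZ, Z), SSZ)))))))))
  step 38: S(S(S(S(S(S(add(Z, mul(add(Z, Z), mul(add(SZ, Z), SSZ)))))))))
  step 39: S(S(S(S(S(S(mul(add(Z, Z), mul(add(SZ, Z), SSZ))))))))
  step 40: S(S(S(S(S(S(mul(Z, mul(add(SZ, Z), SSZ))))))))
  step 41: S^6(Z)

Answer: normal form = S^6(Z)  (in 41 steps)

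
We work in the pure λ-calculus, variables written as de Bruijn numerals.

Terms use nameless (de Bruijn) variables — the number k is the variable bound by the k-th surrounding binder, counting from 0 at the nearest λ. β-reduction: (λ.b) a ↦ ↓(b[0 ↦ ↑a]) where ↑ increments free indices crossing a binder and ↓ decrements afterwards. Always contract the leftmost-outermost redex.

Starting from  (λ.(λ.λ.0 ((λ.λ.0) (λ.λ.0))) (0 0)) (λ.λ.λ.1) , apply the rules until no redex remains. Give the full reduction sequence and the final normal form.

  start: (λ.(λ.λ.0 ((λ.λ.0) (λ.λ.0))) (0 0)) (λ.λ.λ.1)
  →1  (λ.λ.0 ((λ.λ.0) (λ.λ.0))) ((λ.λ.λ.1) (λ.λ.λ.1))
  →2  λ.0 ((λ.λ.0) (λ.λ.0))
  →3  λ.0 (λ.0)

Answer: normal form = λ.0 (λ.0)  (in 3 steps)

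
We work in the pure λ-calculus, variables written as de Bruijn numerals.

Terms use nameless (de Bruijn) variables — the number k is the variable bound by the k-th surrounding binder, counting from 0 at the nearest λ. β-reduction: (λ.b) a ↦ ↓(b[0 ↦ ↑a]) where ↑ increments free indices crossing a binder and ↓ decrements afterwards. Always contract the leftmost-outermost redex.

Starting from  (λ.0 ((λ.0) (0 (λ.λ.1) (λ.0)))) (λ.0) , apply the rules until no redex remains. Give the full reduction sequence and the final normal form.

  start: (λ.0 ((λ.0) (0 (λ.λ.1) (λ.0)))) (λ.0)
  [1] (λ.0) ((λ.0) ((λ.0) (λ.λ.1) (λ.0)))
  [2] (λ.0) ((λ.0) (λ.λ.1) (λ.0))
  [3] (λ.0) (λ.λ.1) (λ.0)
  [4] (λ.λ.1) (λ.0)
  [5] λ.λ.0

Answer: normal form = λ.λ.0  (in 5 steps)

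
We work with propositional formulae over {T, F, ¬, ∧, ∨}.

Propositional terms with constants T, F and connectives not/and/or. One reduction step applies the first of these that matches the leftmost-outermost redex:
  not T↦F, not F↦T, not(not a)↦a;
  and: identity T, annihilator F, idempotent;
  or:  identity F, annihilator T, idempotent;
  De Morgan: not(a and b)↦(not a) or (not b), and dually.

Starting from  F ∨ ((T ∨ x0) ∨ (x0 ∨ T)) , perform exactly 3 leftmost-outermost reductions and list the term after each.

Answer: after 3 steps: T

Reduction:
  start: F ∨ ((T ∨ x0) ∨ (x0 ∨ T))
  [1] (T ∨ x0) ∨ (x0 ∨ T)
  [2] T ∨ (x0 ∨ T)
  [3] T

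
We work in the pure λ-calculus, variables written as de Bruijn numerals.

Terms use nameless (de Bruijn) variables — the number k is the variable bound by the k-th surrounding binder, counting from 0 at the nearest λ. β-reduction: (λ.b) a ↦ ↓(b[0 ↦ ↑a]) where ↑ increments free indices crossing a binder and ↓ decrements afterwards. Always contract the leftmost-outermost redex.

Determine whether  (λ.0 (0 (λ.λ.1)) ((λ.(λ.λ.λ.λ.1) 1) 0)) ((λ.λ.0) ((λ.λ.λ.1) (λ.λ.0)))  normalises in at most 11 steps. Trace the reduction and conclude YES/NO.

Answer: YES — reaches normal form λ.λ.λ.λ.1 in 8 ≤ 11 steps

Reduction:
  start: (λ.0 (0 (λ.λ.1)) ((λ.(λ.λ.λ.λ.1) 1) 0)) ((λ.λ.0) ((λ.λ.λ.1) (λ.λ.0)))
  step 1: (λ.λ.0) ((λ.λ.λ.1) (λ.λ.0)) ((λ.λ.0) ((λ.λ.λ.1) (λ.λ.0)) (λ.λ.1)) ((λ.(λ.λ.λ.λ.1) ((λ.λ.0) ((λ.λ.λ.1) (λ.λ.0)))) ((λ.λ.0) ((λ.λ.λ.1) (λ.λ.0))))
  step 2: (λ.0) ((λ.λ.0) ((λ.λ.λ.1) (λ.λ.0)) (λ.λ.1)) ((λ.(λ.λ.λ.λ.1) ((λ.λ.0) ((λ.λ.λ.1) (λ.λ.0)))) ((λ.λ.0) ((λ.λ.λ.1) (λ.λ.0))))
  step 3: (λ.λ.0) ((λ.λ.λ.1) (λ.λ.0)) (λ.λ.1) ((λ.(λ.λ.λ.λ.1) ((λ.λ.0) ((λ.λ.λ.1) (λ.λ.0)))) ((λ.λ.0) ((λ.λ.λ.1) (λ.λ.0))))
  step 4: (λ.0) (λ.λ.1) ((λ.(λ.λ.λ.λ.1) ((λ.λ.0) ((λ.λ.λ.1) (λ.λ.0)))) ((λ.λ.0) ((λ.λ.λ.1) (λ.λ.0))))
  step 5: (λ.λ.1) ((λ.(λ.λ.λ.λ.1) ((λ.λ.0) ((λ.λ.λ.1) (λ.λ.0)))) ((λ.λ.0) ((λ.λ.λ.1) (λ.λ.0))))
  step 6: λ.(λ.(λ.λ.λ.λ.1) ((λ.λ.0) ((λ.λ.λ.1) (λ.λ.0)))) ((λ.λ.0) ((λ.λ.λ.1) (λ.λ.0)))
  step 7: λ.(λ.λ.λ.λ.1) ((λ.λ.0) ((λ.λ.λ.1) (λ.λ.0)))
  step 8: λ.λ.λ.λ.1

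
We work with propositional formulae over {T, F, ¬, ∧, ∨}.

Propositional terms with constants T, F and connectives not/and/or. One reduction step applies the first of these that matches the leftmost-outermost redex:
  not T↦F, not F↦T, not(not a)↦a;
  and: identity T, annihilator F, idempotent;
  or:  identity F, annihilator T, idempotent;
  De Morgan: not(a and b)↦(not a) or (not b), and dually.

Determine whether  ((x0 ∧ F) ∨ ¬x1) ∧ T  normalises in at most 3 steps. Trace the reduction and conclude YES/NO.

  start: ((x0 ∧ F) ∨ ¬x1) ∧ T
  step 1: (x0 ∧ F) ∨ ¬x1
  step 2: F ∨ ¬x1
  step 3: ¬x1

Answer: YES — reaches normal form ¬x1 in 3 ≤ 3 steps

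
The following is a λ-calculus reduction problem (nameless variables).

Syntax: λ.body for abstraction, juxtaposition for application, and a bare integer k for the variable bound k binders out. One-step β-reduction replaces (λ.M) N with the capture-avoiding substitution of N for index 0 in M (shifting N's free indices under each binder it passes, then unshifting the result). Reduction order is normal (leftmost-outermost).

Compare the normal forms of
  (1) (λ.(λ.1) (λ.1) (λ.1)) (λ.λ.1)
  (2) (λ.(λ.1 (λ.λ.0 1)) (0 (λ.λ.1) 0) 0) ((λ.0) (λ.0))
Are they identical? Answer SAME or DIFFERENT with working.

Term A:
  start: (λ.(λ.1) (λ.1) (λ.1)) (λ.λ.1)
  [1] (λ.λ.λ.1) (λ.λ.λ.1) (λ.λ.λ.1)
  [2] (λ.λ.1) (λ.λ.λ.1)
  [3] λ.λ.λ.λ.1

Term B:
  start: (λ.(λ.1 (λ.λ.0 1)) (0 (λ.λ.1) 0) 0) ((λ.0) (λ.0))
  [1] (λ.(λ.0) (λ.0) (λ.λ.0 1)) ((λ.0) (λ.0) (λ.λ.1) ((λ.0) (λ.0))) ((λ.0) (λ.0))
  [2] (λ.0) (λ.0) (λ.λ.0 1) ((λ.0) (λ.0))
  [3] (λ.0) (λ.λ.0 1) ((λ.0) (λ.0))
  [4] (λ.λ.0 1) ((λ.0) (λ.0))
  [5] λ.0 ((λ.0) (λ.0))
  [6] λ.0 (λ.0)

Answer: DIFFERENT — A ⇓ λ.λ.λ.λ.1, B ⇓ λ.0 (λ.0)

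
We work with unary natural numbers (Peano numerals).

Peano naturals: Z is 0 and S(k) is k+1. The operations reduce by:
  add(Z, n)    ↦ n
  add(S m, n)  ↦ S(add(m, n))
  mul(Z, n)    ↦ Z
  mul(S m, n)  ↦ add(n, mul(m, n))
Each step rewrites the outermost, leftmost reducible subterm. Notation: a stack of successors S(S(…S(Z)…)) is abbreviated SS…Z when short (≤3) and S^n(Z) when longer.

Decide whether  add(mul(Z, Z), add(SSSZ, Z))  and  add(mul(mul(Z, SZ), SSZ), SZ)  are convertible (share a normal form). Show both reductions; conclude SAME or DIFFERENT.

Answer: DIFFERENT — A ⇓ SSSZ, B ⇓ SZ

Reduction:
Term A:
  start: add(mul(Z, Z), add(SSSZ, Z))
  [1] add(Z, add(SSSZ, Z))
  [2] add(SSSZ, Z)
  [3] S(add(SSZ, Z))
  [4] S(S(add(SZ, Z)))
  [5] S(S(S(add(Z, Z))))
  [6] SSSZ

Term B:
  start: add(mul(mul(Z, SZ), SSZ), SZ)
  [1] add(mul(Z, SSZ), SZ)
  [2] add(Z, SZ)
  [3] SZ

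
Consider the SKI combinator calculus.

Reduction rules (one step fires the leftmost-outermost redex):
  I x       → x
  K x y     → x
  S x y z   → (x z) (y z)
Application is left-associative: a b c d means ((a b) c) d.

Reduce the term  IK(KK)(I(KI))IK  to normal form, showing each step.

  start: IK(KK)(I(KI))IK
  [1] K(KK)(I(KI))IK
  [2] KKIK
  [3] KK

Answer: normal form = KK  (in 3 steps)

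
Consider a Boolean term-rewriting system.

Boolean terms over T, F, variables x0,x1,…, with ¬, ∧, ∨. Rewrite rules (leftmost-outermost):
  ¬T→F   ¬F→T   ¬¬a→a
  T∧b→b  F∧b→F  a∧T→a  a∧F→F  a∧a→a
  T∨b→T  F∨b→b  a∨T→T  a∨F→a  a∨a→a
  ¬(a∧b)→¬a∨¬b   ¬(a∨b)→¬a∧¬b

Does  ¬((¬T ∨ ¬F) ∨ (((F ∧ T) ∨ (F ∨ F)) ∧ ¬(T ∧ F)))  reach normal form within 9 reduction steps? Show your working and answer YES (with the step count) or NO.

Answer: YES — reaches normal form F in 6 ≤ 9 steps

Derivation:
  start: ¬((¬T ∨ ¬F) ∨ (((F ∧ T) ∨ (F ∨ F)) ∧ ¬(T ∧ F)))
  →1  ¬(¬T ∨ ¬F) ∧ ¬(((F ∧ T) ∨ (F ∨ F)) ∧ ¬(T ∧ F))
  →2  (¬¬T ∧ ¬¬F) ∧ ¬(((F ∧ T) ∨ (F ∨ F)) ∧ ¬(T ∧ F))
  →3  (T ∧ ¬¬F) ∧ ¬(((F ∧ T) ∨ (F ∨ F)) ∧ ¬(T ∧ F))
  →4  ¬¬F ∧ ¬(((F ∧ T) ∨ (F ∨ F)) ∧ ¬(T ∧ F))
  →5  F ∧ ¬(((F ∧ T) ∨ (F ∨ F)) ∧ ¬(T ∧ F))
  →6  F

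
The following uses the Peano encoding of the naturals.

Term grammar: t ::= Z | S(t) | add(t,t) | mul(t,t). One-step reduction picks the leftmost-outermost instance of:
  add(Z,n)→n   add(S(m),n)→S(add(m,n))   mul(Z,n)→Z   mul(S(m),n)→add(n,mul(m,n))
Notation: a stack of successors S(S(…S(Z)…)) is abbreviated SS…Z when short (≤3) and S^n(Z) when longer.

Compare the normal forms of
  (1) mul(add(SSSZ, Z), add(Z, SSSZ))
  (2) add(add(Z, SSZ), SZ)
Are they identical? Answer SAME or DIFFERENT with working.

Answer: DIFFERENT — A ⇓ S^9(Z), B ⇓ SSSZ

Working:
Term A:
  start: mul(add(SSSZ, Z), add(Z, SSSZ))
  step 1: mul(S(add(SSZ, Z)), add(Z, SSSZ))
  step 2: add(add(Z, SSSZ), mul(add(SSZ, Z), add(Z, SSSZ)))
  step 3: add(SSSZ, mul(add(SSZ, Z), add(Z, SSSZ)))
  step 4: S(add(SSZ, mul(add(SSZ, Z), add(Z, SSSZ))))
  step 5: S(S(add(SZ, mul(add(SSZ, Z), add(Z, SSSZ)))))
  step 6: S(S(S(add(Z, mul(add(SSZ, Z), add(Z, SSSZ))))))
  step 7: S(S(S(mul(add(SSZ, Z), add(Z, SSSZ)))))
  step 8: S(S(S(mul(S(add(SZ, Z)), add(Z, SSSZ)))))
  step 9: S(S(S(add(add(Z, SSSZ), mul(add(SZ, Z), add(Z, SSSZ))))))
  step 10: S(S(S(add(SSSZ, mul(add(SZ, Z), add(Z, SSSZ))))))
  step 11: S(S(S(S(add(SSZ, mul(add(SZ, Z), add(Z, SSSZ)))))))
  step 12: S(S(S(S(S(add(SZ, mul(add(SZ, Z), add(Z, SSSZ))))))))
  step 13: S(S(S(S(S(S(add(Z, mul(add(SZ, Z), add(Z, SSSZ)))))))))
  step 14: S(S(S(S(S(S(mul(add(SZ, Z), add(Z, SSSZ))))))))
  step 15: S(S(S(S(S(S(mul(S(add(Z, Z)), add(Z, SSSZ))))))))
  step 16: S(S(S(S(S(S(add(add(Z, SSSZ), mul(add(Z, Z), add(Z, SSSZ)))))))))
  step 17: S(S(S(S(S(S(add(SSSZ, mul(add(Z, Z), add(Z, SSSZ)))))))))
  step 18: S(S(S(S(S(S(S(add(SSZ, mul(add(Z, Z), add(Z, SSSZ))))))))))
  step 19: S(S(S(S(S(S(S(S(add(SZ, mul(add(Z, Z), add(Z, SSSZ)))))))))))
  step 20: S(S(S(S(S(S(S(S(S(add(Z, mul(add(Z, Z), add(Z, SSSZ))))))))))))
  step 21: S(S(S(S(S(S(S(S(S(mul(add(Z, Z), add(Z, SSSZ)))))))))))
  step 22: S(S(S(S(S(S(S(S(S(mul(Z, add(Z, SSSZ)))))))))))
  step 23: S^9(Z)

Term B:
  start: add(add(Z, SSZ), SZ)
  step 1: add(SSZ, SZ)
  step 2: S(add(SZ, SZ))
  step 3: S(S(add(Z, SZ)))
  step 4: SSSZ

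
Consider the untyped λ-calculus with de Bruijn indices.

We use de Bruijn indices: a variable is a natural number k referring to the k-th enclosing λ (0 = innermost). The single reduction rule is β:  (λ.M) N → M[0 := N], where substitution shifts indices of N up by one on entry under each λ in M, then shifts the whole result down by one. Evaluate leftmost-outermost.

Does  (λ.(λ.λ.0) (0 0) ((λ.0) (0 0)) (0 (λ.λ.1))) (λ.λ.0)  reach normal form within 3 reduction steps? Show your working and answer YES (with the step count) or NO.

  start: (λ.(λ.λ.0) (0 0) ((λ.0) (0 0)) (0 (λ.λ.1))) (λ.λ.0)
  step 1: (λ.λ.0) ((λ.λ.0) (λ.λ.0)) ((λ.0) ((λ.λ.0) (λ.λ.0))) ((λ.λ.0) (λ.λ.1))
  step 2: (λ.0) ((λ.0) ((λ.λ.0) (λ.λ.0))) ((λ.λ.0) (λ.λ.1))
  step 3: (λ.0) ((λ.λ.0) (λ.λ.0)) ((λ.λ.0) (λ.λ.1))

Answer: NO — after 3 steps the term is (λ.0) ((λ.λ.0) (λ.λ.0)) ((λ.λ.0) (λ.λ.1)), not yet normal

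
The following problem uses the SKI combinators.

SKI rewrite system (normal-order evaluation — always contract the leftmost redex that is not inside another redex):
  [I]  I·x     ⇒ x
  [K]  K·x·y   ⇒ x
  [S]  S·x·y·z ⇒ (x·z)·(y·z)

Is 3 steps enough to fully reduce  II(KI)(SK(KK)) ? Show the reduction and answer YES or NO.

Answer: YES — reaches normal form I in 3 ≤ 3 steps

Working:
  start: II(KI)(SK(KK))
  step 1: I(KI)(SK(KK))
  step 2: KI(SK(KK))
  step 3: I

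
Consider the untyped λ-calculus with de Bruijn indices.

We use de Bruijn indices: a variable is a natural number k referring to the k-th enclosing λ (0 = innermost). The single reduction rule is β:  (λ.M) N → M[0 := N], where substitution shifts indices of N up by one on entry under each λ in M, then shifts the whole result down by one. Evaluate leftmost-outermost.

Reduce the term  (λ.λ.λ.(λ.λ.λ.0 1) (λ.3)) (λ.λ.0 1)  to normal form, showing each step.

  start: (λ.λ.λ.(λ.λ.λ.0 1) (λ.3)) (λ.λ.0 1)
  step 1: λ.λ.(λ.λ.λ.0 1) (λ.λ.λ.0 1)
  step 2: λ.λ.λ.λ.0 1

Answer: normal form = λ.λ.λ.λ.0 1  (in 2 steps)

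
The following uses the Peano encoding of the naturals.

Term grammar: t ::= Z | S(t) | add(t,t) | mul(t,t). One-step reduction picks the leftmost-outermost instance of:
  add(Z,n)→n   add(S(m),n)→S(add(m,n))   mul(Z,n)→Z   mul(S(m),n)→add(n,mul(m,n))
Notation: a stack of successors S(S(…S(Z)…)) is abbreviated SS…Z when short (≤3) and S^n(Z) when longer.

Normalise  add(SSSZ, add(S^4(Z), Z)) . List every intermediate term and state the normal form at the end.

Answer: normal form = S^7(Z)  (in 9 steps)

Derivation:
  start: add(SSSZ, add(S^4(Z), Z))
  [1] S(add(SSZ, add(S^4(Z), Z)))
  [2] S(S(add(SZ, add(S^4(Z), Z))))
  [3] S(S(S(add(Z, add(S^4(Z), Z)))))
  [4] S(S(S(add(S^4(Z), Z))))
  [5] S(S(S(S(add(SSSZ, Z)))))
  [6] S(S(S(S(S(add(SSZ, Z))))))
  [7] S(S(S(S(S(S(add(SZ, Z)))))))
  [8] S(S(S(S(S(S(S(add(Z, Z))))))))
  [9] S^7(Z)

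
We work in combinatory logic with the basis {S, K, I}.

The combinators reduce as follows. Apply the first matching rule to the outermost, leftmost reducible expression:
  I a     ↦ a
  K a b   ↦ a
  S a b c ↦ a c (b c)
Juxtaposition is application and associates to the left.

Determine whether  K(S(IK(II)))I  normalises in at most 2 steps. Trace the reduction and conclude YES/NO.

  start: K(S(IK(II)))I
  [1] S(IK(II))
  [2] S(K(II))

Answer: NO — after 2 steps the term is S(K(II)), not yet normal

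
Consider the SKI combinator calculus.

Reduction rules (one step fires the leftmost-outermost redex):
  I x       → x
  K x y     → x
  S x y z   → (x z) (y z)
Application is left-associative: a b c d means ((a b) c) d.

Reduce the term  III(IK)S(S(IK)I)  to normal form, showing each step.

Answer: normal form = S  (in 5 steps)

Reduction:
  start: III(IK)S(S(IK)I)
  [1] II(IK)S(S(IK)I)
  [2] I(IK)S(S(IK)I)
  [3] IKS(S(IK)I)
  [4] KS(S(IK)I)
  [5] S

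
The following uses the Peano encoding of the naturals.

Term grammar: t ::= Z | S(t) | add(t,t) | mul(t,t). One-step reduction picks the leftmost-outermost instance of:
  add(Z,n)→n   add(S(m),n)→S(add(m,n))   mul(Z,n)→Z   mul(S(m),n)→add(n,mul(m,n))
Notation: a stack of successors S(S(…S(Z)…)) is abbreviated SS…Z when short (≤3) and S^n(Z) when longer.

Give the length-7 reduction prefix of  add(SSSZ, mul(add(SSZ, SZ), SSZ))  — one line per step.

  start: add(SSSZ, mul(add(SSZ, SZ), SSZ))
  step 1: S(add(SSZ, mul(add(SSZ, SZ), SSZ)))
  step 2: S(S(add(SZ, mul(add(SSZ, SZ), SSZ))))
  step 3: S(S(S(add(Z, mul(add(SSZ, SZ), SSZ)))))
  step 4: S(S(S(mul(add(SSZ, SZ), SSZ))))
  step 5: S(S(S(mul(S(add(SZ, SZ)), SSZ))))
  step 6: S(S(S(add(SSZ, mul(add(SZ, SZ), SSZ)))))
  step 7: S(S(S(S(add(SZ, mul(add(SZ, SZ), SSZ))))))

Answer: after 7 steps: S(S(S(S(add(SZ, mul(add(SZ, SZ), SSZ))))))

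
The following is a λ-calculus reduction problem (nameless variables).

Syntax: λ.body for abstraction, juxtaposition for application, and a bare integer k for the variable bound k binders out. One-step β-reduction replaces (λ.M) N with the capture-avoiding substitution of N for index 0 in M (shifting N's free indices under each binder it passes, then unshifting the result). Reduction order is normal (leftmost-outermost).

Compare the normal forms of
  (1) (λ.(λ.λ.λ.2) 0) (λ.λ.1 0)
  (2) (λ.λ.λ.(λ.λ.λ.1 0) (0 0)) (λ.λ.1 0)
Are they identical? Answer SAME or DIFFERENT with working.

Answer: SAME — A ⇓ λ.λ.λ.λ.1 0, B ⇓ λ.λ.λ.λ.1 0

Derivation:
Term A:
  start: (λ.(λ.λ.λ.2) 0) (λ.λ.1 0)
  step 1: (λ.λ.λ.2) (λ.λ.1 0)
  step 2: λ.λ.λ.λ.1 0

Term B:
  start: (λ.λ.λ.(λ.λ.λ.1 0) (0 0)) (λ.λ.1 0)
  step 1: λ.λ.(λ.λ.λ.1 0) (0 0)
  step 2: λ.λ.λ.λ.1 0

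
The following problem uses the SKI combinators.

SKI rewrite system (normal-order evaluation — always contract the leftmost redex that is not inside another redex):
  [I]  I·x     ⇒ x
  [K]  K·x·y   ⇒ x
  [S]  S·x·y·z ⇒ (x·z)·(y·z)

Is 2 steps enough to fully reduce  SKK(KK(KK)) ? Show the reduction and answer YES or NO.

Answer: NO — after 2 steps the term is KK(KK), not yet normal

Derivation:
  start: SKK(KK(KK))
  →1  K(KK(KK))(K(KK(KK)))
  →2  KK(KK)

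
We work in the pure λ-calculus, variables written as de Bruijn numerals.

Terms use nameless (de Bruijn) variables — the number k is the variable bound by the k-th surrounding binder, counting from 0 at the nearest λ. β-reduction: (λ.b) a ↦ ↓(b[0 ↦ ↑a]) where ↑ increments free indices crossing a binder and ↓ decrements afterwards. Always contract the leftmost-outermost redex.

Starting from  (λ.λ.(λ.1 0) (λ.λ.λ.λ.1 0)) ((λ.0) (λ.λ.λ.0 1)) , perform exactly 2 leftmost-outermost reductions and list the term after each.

Answer: after 2 steps: λ.0 (λ.λ.λ.λ.1 0)

Working:
  start: (λ.λ.(λ.1 0) (λ.λ.λ.λ.1 0)) ((λ.0) (λ.λ.λ.0 1))
  [1] λ.(λ.1 0) (λ.λ.λ.λ.1 0)
  [2] λ.0 (λ.λ.λ.λ.1 0)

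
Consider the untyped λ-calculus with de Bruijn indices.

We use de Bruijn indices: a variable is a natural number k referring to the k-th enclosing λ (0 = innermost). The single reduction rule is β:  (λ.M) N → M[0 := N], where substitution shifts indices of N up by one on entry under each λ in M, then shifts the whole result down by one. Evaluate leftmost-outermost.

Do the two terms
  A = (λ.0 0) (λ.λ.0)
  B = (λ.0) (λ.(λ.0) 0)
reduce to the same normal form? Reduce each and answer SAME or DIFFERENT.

Answer: SAME — A ⇓ λ.0, B ⇓ λ.0

Derivation:
Term A:
  start: (λ.0 0) (λ.λ.0)
  step 1: (λ.λ.0) (λ.λ.0)
  step 2: λ.0

Term B:
  start: (λ.0) (λ.(λ.0) 0)
  step 1: λ.(λ.0) 0
  step 2: λ.0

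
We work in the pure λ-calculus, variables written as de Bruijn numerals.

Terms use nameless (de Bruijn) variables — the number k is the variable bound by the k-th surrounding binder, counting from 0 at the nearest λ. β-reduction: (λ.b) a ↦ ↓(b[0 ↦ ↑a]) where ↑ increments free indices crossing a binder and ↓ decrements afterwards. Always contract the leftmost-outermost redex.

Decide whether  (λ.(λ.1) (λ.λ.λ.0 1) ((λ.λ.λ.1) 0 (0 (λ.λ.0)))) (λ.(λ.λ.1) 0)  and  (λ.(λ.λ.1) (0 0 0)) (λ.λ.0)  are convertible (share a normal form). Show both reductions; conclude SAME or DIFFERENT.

Term A:
  start: (λ.(λ.1) (λ.λ.λ.0 1) ((λ.λ.λ.1) 0 (0 (λ.λ.0)))) (λ.(λ.λ.1) 0)
  step 1: (λ.λ.(λ.λ.1) 0) (λ.λ.λ.0 1) ((λ.λ.λ.1) (λ.(λ.λ.1) 0) ((λ.(λ.λ.1) 0) (λ.λ.0)))
  step 2: (λ.(λ.λ.1) 0) ((λ.λ.λ.1) (λ.(λ.λ.1) 0) ((λ.(λ.λ.1) 0) (λ.λ.0)))
  step 3: (λ.λ.1) ((λ.λ.λ.1) (λ.(λ.λ.1) 0) ((λ.(λ.λ.1) 0) (λ.λ.0)))
  step 4: λ.(λ.λ.λ.1) (λ.(λ.λ.1) 0) ((λ.(λ.λ.1) 0) (λ.λ.0))
  step 5: λ.(λ.λ.1) ((λ.(λ.λ.1) 0) (λ.λ.0))
  step 6: λ.λ.(λ.(λ.λ.1) 0) (λ.λ.0)
  step 7: λ.λ.(λ.λ.1) (λ.λ.0)
  step 8: λ.λ.λ.λ.λ.0

Term B:
  start: (λ.(λ.λ.1) (0 0 0)) (λ.λ.0)
  step 1: (λ.λ.1) ((λ.λ.0) (λ.λ.0) (λ.λ.0))
  step 2: λ.(λ.λ.0) (λ.λ.0) (λ.λ.0)
  step 3: λ.(λ.0) (λ.λ.0)
  step 4: λ.λ.λ.0

Answer: DIFFERENT — A ⇓ λ.λ.λ.λ.λ.0, B ⇓ λ.λ.λ.0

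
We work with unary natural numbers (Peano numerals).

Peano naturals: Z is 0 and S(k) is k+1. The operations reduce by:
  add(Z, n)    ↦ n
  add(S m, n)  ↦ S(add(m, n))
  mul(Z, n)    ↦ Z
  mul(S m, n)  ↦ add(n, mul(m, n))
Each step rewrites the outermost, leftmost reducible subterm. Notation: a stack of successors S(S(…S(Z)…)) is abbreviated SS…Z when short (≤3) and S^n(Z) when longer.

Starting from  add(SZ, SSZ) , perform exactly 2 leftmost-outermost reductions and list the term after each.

Answer: after 2 steps: SSSZ

Derivation:
  start: add(SZ, SSZ)
  [1] S(add(Z, SSZ))
  [2] SSSZ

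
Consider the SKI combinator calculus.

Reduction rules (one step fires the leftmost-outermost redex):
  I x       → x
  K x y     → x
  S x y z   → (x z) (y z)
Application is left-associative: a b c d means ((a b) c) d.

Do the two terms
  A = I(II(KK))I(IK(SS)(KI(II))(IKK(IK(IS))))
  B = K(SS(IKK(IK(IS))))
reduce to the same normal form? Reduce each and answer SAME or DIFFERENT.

Answer: SAME — A ⇓ K(SSK), B ⇓ K(SSK)

Working:
Term A:
  start: I(II(KK))I(IK(SS)(KI(II))(IKK(IK(IS))))
  [1] II(KK)I(IK(SS)(KI(II))(IKK(IK(IS))))
  [2] I(KK)I(IK(SS)(KI(II))(IKK(IK(IS))))
  [3] KKI(IK(SS)(KI(II))(IKK(IK(IS))))
  [4] K(IK(SS)(KI(II))(IKK(IK(IS))))
  [5] K(K(SS)(KI(II))(IKK(IK(IS))))
  [6] K(SS(IKK(IK(IS))))
  [7] K(SS(KK(IK(IS))))
  [8] K(SSK)

Term B:
  start: K(SS(IKK(IK(IS))))
  [1] K(SS(KK(IK(IS))))
  [2] K(SSK)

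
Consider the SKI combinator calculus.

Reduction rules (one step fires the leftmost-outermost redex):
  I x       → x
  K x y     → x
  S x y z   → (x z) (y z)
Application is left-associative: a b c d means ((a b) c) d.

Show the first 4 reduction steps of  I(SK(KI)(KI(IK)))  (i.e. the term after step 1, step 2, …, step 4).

Answer: after 4 steps: I

Derivation:
  start: I(SK(KI)(KI(IK)))
  step 1: SK(KI)(KI(IK))
  step 2: K(KI(IK))(KI(KI(IK)))
  step 3: KI(IK)
  step 4: I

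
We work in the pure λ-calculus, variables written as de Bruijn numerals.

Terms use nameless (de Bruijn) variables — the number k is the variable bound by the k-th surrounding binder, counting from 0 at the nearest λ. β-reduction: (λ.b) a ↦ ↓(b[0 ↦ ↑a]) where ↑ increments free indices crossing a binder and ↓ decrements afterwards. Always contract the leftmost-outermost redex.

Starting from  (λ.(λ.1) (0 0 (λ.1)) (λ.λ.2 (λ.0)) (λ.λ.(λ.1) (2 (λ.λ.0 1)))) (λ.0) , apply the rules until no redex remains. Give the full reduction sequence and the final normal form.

  start: (λ.(λ.1) (0 0 (λ.1)) (λ.λ.2 (λ.0)) (λ.λ.(λ.1) (2 (λ.λ.0 1)))) (λ.0)
  [1] (λ.λ.0) ((λ.0) (λ.0) (λ.λ.0)) (λ.λ.(λ.0) (λ.0)) (λ.λ.(λ.1) ((λ.0) (λ.λ.0 1)))
  [2] (λ.0) (λ.λ.(λ.0) (λ.0)) (λ.λ.(λ.1) ((λ.0) (λ.λ.0 1)))
  [3] (λ.λ.(λ.0) (λ.0)) (λ.λ.(λ.1) ((λ.0) (λ.λ.0 1)))
  [4] λ.(λ.0) (λ.0)
  [5] λ.λ.0

Answer: normal form = λ.λ.0  (in 5 steps)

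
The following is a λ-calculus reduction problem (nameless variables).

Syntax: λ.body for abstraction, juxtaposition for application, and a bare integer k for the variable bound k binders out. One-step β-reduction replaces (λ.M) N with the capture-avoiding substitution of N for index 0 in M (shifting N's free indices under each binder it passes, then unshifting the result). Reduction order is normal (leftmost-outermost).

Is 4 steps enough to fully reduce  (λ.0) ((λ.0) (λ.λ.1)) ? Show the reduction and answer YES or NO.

  start: (λ.0) ((λ.0) (λ.λ.1))
  →1  (λ.0) (λ.λ.1)
  →2  λ.λ.1

Answer: YES — reaches normal form λ.λ.1 in 2 ≤ 4 steps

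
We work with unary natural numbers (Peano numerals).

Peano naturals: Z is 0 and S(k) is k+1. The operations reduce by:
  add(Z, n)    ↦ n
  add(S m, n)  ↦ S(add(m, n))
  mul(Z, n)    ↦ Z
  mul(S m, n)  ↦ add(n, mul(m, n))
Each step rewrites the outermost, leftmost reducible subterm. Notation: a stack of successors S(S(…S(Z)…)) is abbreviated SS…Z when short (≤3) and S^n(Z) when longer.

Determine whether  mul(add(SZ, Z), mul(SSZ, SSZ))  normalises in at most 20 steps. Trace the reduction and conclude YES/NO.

Answer: YES — reaches normal form S^4(Z) in 18 ≤ 20 steps

Reduction:
  start: mul(add(SZ, Z), mul(SSZ, SSZ))
  →1  mul(S(add(Z, Z)), mul(SSZ, SSZ))
  →2  add(mul(SSZ, SSZ), mul(add(Z, Z), mul(SSZ, SSZ)))
  →3  add(add(SSZ, mul(SZ, SSZ)), mul(add(Z, Z), mul(SSZ, SSZ)))
  →4  add(S(add(SZ, mul(SZ, SSZ))), mul(add(Z, Z), mul(SSZ, SSZ)))
  →5  S(add(add(SZ, mul(SZ, SSZ)), mul(add(Z, Z), mul(SSZ, SSZ))))
  →6  S(add(S(add(Z, mul(SZ, SSZ))), mul(add(Z, Z), mul(SSZ, SSZ))))
  →7  S(S(add(add(Z, mul(SZ, SSZ)), mul(add(Z, Z), mul(SSZ, SSZ)))))
  →8  S(S(add(mul(SZ, SSZ), mul(add(Z, Z), mul(SSZ, SSZ)))))
  →9  S(S(add(add(SSZ, mul(Z, SSZ)), mul(add(Z, Z), mul(SSZ, SSZ)))))
  →10  S(S(add(S(add(SZ, mul(Z, SSZ))), mul(add(Z, Z), mul(SSZ, SSZ)))))
  →11  S(S(S(add(add(SZ, mul(Z, SSZ)), mul(add(Z, Z), mul(SSZ, SSZ))))))
  →12  S(S(S(add(S(add(Z, mul(Z, SSZ))), mul(add(Z, Z), mul(SSZ, SSZ))))))
  →13  S(S(S(S(add(add(Z, mul(Z, SSZ)), mul(add(Z, Z), mul(SSZ, SSZ)))))))
  →14  S(S(S(S(add(mul(Z, SSZ), mul(add(Z, Z), mul(SSZ, SSZ)))))))
  →15  S(S(S(S(add(Z, mul(add(Z, Z), mul(SSZ, SSZ)))))))
  →16  S(S(S(S(mul(add(Z, Z), mul(SSZ, SSZ))))))
  →17  S(S(S(S(mul(Z, mul(SSZ, SSZ))))))
  →18  S^4(Z)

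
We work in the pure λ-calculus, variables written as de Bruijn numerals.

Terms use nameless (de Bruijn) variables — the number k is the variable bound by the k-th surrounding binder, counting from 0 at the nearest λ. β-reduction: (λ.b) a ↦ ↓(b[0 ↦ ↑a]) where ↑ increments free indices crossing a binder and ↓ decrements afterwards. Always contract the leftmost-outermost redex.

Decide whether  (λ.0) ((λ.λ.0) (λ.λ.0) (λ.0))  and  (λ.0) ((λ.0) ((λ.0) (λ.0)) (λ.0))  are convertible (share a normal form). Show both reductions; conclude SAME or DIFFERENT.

Answer: SAME — A ⇓ λ.0, B ⇓ λ.0

Reduction:
Term A:
  start: (λ.0) ((λ.λ.0) (λ.λ.0) (λ.0))
  →1  (λ.λ.0) (λ.λ.0) (λ.0)
  →2  (λ.0) (λ.0)
  →3  λ.0

Term B:
  start: (λ.0) ((λ.0) ((λ.0) (λ.0)) (λ.0))
  →1  (λ.0) ((λ.0) (λ.0)) (λ.0)
  →2  (λ.0) (λ.0) (λ.0)
  →3  (λ.0) (λ.0)
  →4  λ.0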